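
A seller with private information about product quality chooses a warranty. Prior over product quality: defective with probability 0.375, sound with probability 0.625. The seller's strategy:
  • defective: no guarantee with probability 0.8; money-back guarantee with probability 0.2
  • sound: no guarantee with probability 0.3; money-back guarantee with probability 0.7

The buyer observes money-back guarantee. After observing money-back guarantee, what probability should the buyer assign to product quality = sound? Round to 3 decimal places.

0.854

P(money-back guarantee) = 0.375·0.2 + 0.625·0.7 = 0.5125
P(sound | money-back guarantee) = (0.625·0.7) / 0.5125 = 0.4375 / 0.5125 = 0.853659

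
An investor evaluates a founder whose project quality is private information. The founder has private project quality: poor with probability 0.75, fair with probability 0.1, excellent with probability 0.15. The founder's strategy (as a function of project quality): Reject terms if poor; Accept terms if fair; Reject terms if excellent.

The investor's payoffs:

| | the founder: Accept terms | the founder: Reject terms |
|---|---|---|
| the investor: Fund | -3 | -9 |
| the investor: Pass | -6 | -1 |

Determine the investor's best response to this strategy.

Compute the investor's expected payoff for each action, taking the expectation over the founder's type.
E[Fund] = 0.75·(-9) + 0.1·(-3) + 0.15·(-9) = -8.4
E[Pass] = 0.75·(-1) + 0.1·(-6) + 0.15·(-1) = -1.5
Best response: Pass (-1.5 is the largest).

Pass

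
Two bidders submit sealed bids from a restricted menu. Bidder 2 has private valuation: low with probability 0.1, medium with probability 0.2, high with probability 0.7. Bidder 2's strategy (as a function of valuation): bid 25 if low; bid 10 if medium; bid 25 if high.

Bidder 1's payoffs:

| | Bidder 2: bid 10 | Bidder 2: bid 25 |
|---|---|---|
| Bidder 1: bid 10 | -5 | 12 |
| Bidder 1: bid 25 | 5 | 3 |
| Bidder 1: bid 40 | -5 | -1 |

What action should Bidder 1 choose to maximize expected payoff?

bid 10

E[bid 10] = 0.1·(12) + 0.2·(-5) + 0.7·(12) = 8.6
E[bid 25] = 0.1·(3) + 0.2·(5) + 0.7·(3) = 3.4
E[bid 40] = 0.1·(-1) + 0.2·(-5) + 0.7·(-1) = -1.8
Best response: bid 10 (8.6 is the largest).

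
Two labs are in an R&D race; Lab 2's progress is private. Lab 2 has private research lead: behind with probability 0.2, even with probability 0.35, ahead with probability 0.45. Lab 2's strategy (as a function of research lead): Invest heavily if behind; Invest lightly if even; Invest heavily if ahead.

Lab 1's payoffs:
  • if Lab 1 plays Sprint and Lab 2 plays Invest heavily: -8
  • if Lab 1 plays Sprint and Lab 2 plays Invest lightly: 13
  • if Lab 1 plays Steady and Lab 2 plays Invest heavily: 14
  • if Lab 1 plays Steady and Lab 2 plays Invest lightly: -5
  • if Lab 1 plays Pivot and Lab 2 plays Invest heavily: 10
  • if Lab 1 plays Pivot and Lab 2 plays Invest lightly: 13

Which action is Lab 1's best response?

E[Sprint] = 0.2·(-8) + 0.35·(13) + 0.45·(-8) = -0.65
E[Steady] = 0.2·(14) + 0.35·(-5) + 0.45·(14) = 7.35
E[Pivot] = 0.2·(10) + 0.35·(13) + 0.45·(10) = 11.05
Best response: Pivot (11.05 is the largest).

Pivot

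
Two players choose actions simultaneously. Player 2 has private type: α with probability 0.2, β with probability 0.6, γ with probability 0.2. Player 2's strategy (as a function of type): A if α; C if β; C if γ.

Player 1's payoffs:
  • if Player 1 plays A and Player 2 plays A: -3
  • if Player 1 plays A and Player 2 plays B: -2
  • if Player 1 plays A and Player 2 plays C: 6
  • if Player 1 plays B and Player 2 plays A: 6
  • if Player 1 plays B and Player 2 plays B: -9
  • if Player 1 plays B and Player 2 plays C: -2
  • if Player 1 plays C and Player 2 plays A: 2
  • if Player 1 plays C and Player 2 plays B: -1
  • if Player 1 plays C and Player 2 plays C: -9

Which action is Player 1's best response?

A

Compute Player 1's expected payoff for each action, taking the expectation over Player 2's type.
E[A] = 0.2·(-3) + 0.6·(6) + 0.2·(6) = 4.2
E[B] = 0.2·(6) + 0.6·(-2) + 0.2·(-2) = -0.4
E[C] = 0.2·(2) + 0.6·(-9) + 0.2·(-9) = -6.8
Best response: A (4.2 is the largest).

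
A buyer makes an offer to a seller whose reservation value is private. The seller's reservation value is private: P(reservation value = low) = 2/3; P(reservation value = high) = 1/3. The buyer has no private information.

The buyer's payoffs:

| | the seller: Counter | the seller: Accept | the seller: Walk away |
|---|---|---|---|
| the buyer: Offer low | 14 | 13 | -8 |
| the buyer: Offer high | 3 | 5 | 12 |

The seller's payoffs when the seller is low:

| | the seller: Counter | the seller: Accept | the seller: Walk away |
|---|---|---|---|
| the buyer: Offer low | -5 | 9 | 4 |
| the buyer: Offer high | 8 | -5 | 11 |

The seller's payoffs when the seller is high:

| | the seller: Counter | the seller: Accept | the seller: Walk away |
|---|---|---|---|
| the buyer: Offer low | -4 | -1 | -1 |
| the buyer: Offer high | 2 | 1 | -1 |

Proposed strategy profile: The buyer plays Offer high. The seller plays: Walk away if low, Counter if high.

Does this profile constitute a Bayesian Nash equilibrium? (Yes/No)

Yes

A profile is a BNE iff every type of every player is best-responding given beliefs about the other side.
The buyer plays Offer high: E[Offer high] = 2/3·(12) + 1/3·(3) = 9; E[Offer low] = -2/3. Best-responding. ✓
The seller (reservation value low), facing Offer high: Counter gives 8, Accept gives -5, Walk away gives 11. Proposed Walk away is best. ✓
The seller (reservation value high), facing Offer high: Counter gives 2, Accept gives 1, Walk away gives -1. Proposed Counter is best. ✓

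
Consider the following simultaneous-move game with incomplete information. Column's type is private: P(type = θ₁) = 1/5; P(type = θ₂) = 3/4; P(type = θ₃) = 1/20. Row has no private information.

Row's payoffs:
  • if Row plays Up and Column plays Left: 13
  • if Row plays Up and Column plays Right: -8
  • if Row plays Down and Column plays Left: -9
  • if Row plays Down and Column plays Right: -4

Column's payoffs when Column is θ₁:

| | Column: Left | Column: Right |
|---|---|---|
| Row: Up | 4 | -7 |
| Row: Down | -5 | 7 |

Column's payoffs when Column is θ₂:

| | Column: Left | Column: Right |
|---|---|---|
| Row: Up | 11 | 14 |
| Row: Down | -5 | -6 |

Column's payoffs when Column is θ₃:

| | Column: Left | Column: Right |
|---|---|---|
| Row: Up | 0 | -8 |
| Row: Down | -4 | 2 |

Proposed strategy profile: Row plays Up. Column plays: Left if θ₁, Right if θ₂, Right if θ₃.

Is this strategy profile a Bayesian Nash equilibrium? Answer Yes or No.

Row plays Up: E[Up] = 1/5·(13) + 3/4·(-8) + 1/20·(-8) = -19/5; E[Down] = -5. Best-responding. ✓
Column (type θ₁), facing Up: Left gives 4, Right gives -7. Proposed Left is best. ✓
Column (type θ₂), facing Up: Left gives 11, Right gives 14. Proposed Right is best. ✓
Column (type θ₃), facing Up: Left gives 0, Right gives -8. Proposed Right is not best — profitable deviation exists. ✗

No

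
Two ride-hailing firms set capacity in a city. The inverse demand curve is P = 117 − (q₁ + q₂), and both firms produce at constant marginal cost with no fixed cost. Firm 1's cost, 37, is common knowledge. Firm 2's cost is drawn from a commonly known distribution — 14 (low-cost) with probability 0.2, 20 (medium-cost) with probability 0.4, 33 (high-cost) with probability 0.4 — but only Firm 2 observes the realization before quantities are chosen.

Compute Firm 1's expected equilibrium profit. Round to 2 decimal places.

Each type of Firm 2 best-responds to q₁; Firm 1 best-responds to the expected q₂ over Firm 2's types.
Firm 2 with cost c maximizes (117 − (q₁+q₂) − c)·q₂, giving q₂(c) = (117 − c − q₁)/2.
E[c₂] = 0.2·14 + 0.4·20 + 0.4·33 = 24
Firm 1's FOC against E[q₂] yields q₁ = (117 − 2·37 + E[c₂])/3 = (117 − 74 + 24)/3 = 22.3333.
E[P] = 117 − (q₁ + E[q₂]) = 59.3333; Firm 1's expected profit = (E[P] − 37)·q₁ = (59.3333 − 37)·22.3333 = 498.778.

498.78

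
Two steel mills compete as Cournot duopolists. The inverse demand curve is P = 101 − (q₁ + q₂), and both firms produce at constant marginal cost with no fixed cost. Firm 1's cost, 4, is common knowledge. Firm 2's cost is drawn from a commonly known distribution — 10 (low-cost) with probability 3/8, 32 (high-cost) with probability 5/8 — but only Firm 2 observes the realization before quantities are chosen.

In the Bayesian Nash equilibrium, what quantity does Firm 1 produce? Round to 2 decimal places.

38.92

Firm 2 with cost c maximizes (101 − (q₁+q₂) − c)·q₂, giving q₂(c) = (101 − c − q₁)/2.
E[c₂] = 3/8·10 + 5/8·32 = 23.75
Firm 1's FOC against E[q₂] yields q₁ = (101 − 2·4 + E[c₂])/3 = (101 − 8 + 23.75)/3 = 38.9167.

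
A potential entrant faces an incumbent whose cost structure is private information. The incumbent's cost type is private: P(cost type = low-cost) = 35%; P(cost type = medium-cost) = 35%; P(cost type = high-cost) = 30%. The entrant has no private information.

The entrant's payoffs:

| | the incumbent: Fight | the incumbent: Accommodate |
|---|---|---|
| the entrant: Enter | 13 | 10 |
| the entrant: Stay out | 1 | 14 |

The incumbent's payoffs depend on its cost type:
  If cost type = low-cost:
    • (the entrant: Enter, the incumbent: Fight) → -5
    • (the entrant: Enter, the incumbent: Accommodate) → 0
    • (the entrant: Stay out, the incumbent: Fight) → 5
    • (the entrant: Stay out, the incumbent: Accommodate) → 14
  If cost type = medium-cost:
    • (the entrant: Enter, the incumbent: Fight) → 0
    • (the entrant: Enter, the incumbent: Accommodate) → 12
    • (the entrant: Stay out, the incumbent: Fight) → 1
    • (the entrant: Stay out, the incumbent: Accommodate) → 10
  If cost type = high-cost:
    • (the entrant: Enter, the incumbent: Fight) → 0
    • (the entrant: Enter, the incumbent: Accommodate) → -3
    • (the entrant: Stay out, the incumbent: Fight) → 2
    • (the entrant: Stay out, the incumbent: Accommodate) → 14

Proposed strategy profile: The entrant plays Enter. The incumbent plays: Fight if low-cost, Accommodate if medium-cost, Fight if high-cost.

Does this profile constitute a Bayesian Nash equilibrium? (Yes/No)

The entrant plays Enter: E[Enter] = 0.35·(13) + 0.35·(10) + 0.3·(13) = 11.95; E[Stay out] = 5.55. Best-responding. ✓
The incumbent (cost type low-cost), facing Enter: Fight gives -5, Accommodate gives 0. Proposed Fight is not best — profitable deviation exists. ✗
The incumbent (cost type medium-cost), facing Enter: Fight gives 0, Accommodate gives 12. Proposed Accommodate is best. ✓
The incumbent (cost type high-cost), facing Enter: Fight gives 0, Accommodate gives -3. Proposed Fight is best. ✓

No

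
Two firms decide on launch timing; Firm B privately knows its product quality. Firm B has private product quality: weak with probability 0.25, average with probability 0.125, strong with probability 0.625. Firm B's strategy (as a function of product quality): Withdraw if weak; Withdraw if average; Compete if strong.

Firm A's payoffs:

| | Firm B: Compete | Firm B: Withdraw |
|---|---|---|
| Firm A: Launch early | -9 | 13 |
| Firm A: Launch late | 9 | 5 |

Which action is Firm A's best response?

Launch late

E[Launch early] = 0.25·(13) + 0.125·(13) + 0.625·(-9) = -0.75
E[Launch late] = 0.25·(5) + 0.125·(5) + 0.625·(9) = 7.5
Best response: Launch late (7.5 is the largest).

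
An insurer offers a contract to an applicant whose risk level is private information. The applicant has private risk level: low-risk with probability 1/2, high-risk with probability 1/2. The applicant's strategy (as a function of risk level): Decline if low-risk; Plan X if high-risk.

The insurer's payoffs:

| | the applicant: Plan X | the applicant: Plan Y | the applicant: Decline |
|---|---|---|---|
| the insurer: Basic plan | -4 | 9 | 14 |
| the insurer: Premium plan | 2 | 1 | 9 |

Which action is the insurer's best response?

Compute the insurer's expected payoff for each action, taking the expectation over the applicant's type.
E[Basic plan] = 1/2·(14) + 1/2·(-4) = 5
E[Premium plan] = 1/2·(9) + 1/2·(2) = 11/2
Best response: Premium plan (11/2 is the largest).

Premium plan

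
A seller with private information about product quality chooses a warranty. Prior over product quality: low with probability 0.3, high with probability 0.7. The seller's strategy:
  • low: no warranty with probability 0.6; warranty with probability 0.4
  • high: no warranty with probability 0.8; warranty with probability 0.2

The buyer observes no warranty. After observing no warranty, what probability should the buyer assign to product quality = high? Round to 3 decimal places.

P(no warranty) = 0.3·0.6 + 0.7·0.8 = 0.74
P(high | no warranty) = (0.7·0.8) / 0.74 = 0.56 / 0.74 = 0.756757

0.757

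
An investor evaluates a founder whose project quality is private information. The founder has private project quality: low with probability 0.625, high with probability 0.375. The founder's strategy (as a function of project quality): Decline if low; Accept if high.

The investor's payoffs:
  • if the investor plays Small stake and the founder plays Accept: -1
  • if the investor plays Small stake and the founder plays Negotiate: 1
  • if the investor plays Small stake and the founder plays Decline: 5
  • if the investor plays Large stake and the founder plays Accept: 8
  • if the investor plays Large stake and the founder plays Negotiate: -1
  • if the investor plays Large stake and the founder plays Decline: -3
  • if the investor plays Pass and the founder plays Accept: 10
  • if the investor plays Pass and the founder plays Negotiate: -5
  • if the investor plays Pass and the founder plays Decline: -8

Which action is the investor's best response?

E[Small stake] = 0.625·(5) + 0.375·(-1) = 2.75
E[Large stake] = 0.625·(-3) + 0.375·(8) = 1.125
E[Pass] = 0.625·(-8) + 0.375·(10) = -1.25
Best response: Small stake (2.75 is the largest).

Small stake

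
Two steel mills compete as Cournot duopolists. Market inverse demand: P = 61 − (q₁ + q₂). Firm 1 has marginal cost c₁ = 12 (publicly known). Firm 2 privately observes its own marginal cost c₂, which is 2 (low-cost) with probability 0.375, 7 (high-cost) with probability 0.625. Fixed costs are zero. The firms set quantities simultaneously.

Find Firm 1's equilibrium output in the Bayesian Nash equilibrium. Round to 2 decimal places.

Type-c best response for Firm 2: q₂(c) = (61 − c)/2 − q₁/2.
Firm 1 maximizes expected profit; its first-order condition is 61 − 2q₁ − E[q₂] − 12 = 0.
Substituting E[q₂] and solving: E[c₂] = 5.125, so q₁ = (61 − 2·12 + 5.125)/3 = 14.0417.

14.04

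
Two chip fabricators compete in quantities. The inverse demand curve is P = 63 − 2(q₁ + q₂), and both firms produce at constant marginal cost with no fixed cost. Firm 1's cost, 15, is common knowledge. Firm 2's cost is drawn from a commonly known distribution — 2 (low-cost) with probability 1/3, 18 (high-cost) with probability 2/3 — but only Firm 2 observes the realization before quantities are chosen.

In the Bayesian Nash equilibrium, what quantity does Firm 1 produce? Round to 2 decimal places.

Firm 2 with cost c maximizes (63 − 2(q₁+q₂) − c)·q₂, giving q₂(c) = (63 − c − 2q₁)/4.
E[c₂] = 1/3·2 + 2/3·18 = 12.6667
Firm 1's FOC against E[q₂] yields q₁ = (63 − 2·15 + E[c₂])/6 = (63 − 30 + 12.6667)/6 = 7.61111.

7.61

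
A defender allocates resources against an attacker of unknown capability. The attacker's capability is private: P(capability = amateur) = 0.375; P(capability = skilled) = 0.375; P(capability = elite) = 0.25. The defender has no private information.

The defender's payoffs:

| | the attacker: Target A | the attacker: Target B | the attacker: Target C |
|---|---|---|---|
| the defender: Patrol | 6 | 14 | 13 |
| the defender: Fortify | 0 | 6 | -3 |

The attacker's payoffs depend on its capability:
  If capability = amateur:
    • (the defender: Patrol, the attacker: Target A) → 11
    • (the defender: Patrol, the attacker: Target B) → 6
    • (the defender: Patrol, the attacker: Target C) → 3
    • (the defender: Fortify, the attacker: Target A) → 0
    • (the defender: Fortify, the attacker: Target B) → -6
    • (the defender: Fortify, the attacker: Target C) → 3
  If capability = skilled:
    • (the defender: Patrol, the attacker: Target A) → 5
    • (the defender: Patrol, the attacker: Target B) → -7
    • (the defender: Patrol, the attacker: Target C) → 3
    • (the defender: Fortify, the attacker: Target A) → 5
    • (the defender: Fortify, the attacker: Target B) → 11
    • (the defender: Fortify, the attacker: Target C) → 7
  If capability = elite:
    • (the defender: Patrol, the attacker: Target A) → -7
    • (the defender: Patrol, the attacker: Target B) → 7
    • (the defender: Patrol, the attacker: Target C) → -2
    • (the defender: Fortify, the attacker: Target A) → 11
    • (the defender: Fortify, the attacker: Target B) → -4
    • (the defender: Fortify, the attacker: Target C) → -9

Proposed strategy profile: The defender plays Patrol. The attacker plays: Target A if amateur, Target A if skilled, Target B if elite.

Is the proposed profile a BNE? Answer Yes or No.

A profile is a BNE iff every type of every player is best-responding given beliefs about the other side.
The defender plays Patrol: E[Patrol] = 0.375·(6) + 0.375·(6) + 0.25·(14) = 8; E[Fortify] = 1.5. Best-responding. ✓
The attacker (capability amateur), facing Patrol: Target A gives 11, Target B gives 6, Target C gives 3. Proposed Target A is best. ✓
The attacker (capability skilled), facing Patrol: Target A gives 5, Target B gives -7, Target C gives 3. Proposed Target A is best. ✓
The attacker (capability elite), facing Patrol: Target A gives -7, Target B gives 7, Target C gives -2. Proposed Target B is best. ✓

Yes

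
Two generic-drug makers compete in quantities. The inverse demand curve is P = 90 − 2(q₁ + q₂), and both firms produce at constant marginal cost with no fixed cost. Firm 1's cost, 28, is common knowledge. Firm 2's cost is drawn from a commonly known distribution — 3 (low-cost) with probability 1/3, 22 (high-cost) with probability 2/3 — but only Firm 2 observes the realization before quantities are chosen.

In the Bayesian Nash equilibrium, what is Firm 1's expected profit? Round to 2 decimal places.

Type-c best response for Firm 2: q₂(c) = (90 − c)/4 − q₁/2.
Firm 1 maximizes expected profit; its first-order condition is 90 − 4q₁ − 2E[q₂] − 28 = 0.
Substituting E[q₂] and solving: E[c₂] = 15.6667, so q₁ = (90 − 2·28 + 15.6667)/6 = 8.27778.
E[P] = 90 − 2·(q₁ + E[q₂]) = 44.5556; Firm 1's expected profit = (E[P] − 28)·q₁ = (44.5556 − 28)·8.27778 = 137.043.

137.04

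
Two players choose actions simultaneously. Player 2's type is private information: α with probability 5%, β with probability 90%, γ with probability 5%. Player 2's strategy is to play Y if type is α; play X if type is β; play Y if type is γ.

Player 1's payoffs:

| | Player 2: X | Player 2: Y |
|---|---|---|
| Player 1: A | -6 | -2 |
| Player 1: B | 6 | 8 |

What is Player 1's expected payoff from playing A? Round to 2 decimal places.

E[A] = 0.05·(-2) + 0.9·(-6) + 0.05·(-2) = (-0.1) + (-5.4) + (-0.1) = -5.6

-5.60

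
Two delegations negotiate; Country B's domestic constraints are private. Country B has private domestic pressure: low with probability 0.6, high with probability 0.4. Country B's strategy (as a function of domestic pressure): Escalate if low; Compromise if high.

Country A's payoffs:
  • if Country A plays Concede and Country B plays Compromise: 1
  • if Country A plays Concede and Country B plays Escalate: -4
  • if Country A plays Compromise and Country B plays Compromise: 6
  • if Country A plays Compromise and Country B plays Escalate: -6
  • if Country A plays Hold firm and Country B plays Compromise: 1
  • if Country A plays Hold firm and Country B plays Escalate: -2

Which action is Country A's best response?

E[Concede] = 0.6·(-4) + 0.4·(1) = -2
E[Compromise] = 0.6·(-6) + 0.4·(6) = -1.2
E[Hold firm] = 0.6·(-2) + 0.4·(1) = -0.8
Best response: Hold firm (-0.8 is the largest).

Hold firm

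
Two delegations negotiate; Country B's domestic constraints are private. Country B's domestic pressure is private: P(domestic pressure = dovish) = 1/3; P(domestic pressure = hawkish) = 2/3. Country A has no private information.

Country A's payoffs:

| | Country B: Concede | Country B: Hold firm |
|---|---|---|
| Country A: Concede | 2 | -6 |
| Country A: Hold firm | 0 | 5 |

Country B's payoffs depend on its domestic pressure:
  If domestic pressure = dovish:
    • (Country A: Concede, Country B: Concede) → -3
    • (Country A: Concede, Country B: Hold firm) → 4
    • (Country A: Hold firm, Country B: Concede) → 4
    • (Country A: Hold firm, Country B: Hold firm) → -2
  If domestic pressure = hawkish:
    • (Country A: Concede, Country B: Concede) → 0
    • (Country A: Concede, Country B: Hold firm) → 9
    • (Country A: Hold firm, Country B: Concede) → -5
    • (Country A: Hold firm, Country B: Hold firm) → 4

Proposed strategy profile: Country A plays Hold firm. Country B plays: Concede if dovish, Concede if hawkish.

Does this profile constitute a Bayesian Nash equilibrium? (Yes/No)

Country A plays Hold firm: E[Hold firm] = 1/3·(0) + 2/3·(0) = 0; E[Concede] = 2. Not best-responding. ✗
Country B (domestic pressure dovish), facing Hold firm: Concede gives 4, Hold firm gives -2. Proposed Concede is best. ✓
Country B (domestic pressure hawkish), facing Hold firm: Concede gives -5, Hold firm gives 4. Proposed Concede is not best — profitable deviation exists. ✗

No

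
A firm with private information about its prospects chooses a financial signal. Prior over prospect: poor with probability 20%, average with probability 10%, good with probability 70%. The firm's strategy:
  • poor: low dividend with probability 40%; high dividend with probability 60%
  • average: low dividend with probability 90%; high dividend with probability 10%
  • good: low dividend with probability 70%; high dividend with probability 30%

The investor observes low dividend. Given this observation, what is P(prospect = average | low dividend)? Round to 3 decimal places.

0.136

Apply Bayes' rule using the sender's strategy as the likelihood.
P(low dividend) = 0.2·0.4 + 0.1·0.9 + 0.7·0.7 = 0.66
P(average | low dividend) = (0.1·0.9) / 0.66 = 0.09 / 0.66 = 0.136364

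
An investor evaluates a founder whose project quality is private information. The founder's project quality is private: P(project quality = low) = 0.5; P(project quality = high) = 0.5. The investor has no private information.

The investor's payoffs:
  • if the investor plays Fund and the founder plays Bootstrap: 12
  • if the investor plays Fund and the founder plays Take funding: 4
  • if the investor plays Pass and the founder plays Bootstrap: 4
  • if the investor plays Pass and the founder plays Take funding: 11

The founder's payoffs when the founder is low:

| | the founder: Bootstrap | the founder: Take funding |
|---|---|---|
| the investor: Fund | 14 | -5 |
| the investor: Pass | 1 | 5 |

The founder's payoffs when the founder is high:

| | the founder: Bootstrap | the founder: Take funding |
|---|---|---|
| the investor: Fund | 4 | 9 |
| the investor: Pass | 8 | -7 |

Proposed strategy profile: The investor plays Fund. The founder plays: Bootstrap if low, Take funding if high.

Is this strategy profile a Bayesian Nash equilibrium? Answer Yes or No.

The investor plays Fund: E[Fund] = 0.5·(12) + 0.5·(4) = 8; E[Pass] = 7.5. Best-responding. ✓
The founder (project quality low), facing Fund: Bootstrap gives 14, Take funding gives -5. Proposed Bootstrap is best. ✓
The founder (project quality high), facing Fund: Bootstrap gives 4, Take funding gives 9. Proposed Take funding is best. ✓

Yes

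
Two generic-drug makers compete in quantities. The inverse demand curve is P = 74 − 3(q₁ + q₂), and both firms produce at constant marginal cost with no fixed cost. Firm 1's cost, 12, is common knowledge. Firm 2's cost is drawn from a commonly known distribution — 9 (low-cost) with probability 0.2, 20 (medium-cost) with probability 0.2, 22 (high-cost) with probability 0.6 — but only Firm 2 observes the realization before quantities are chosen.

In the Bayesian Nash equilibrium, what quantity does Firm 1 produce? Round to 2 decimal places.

7.67

Each type of Firm 2 best-responds to q₁; Firm 1 best-responds to the expected q₂ over Firm 2's types.
Firm 2 with cost c maximizes (74 − 3(q₁+q₂) − c)·q₂, giving q₂(c) = (74 − c − 3q₁)/6.
E[c₂] = 0.2·9 + 0.2·20 + 0.6·22 = 19
Firm 1's FOC against E[q₂] yields q₁ = (74 − 2·12 + E[c₂])/9 = (74 − 24 + 19)/9 = 7.66667.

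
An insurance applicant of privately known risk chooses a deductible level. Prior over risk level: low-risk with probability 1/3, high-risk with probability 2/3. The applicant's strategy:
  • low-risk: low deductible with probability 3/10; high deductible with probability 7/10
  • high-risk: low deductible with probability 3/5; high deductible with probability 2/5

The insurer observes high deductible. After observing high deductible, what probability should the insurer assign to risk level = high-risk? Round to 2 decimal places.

P(high deductible) = (1/3)·(7/10) + (2/3)·(2/5) = 1/2
P(high-risk | high deductible) = ((2/3)·(2/5)) / (1/2) = (4/15) / (1/2) = 8/15

0.53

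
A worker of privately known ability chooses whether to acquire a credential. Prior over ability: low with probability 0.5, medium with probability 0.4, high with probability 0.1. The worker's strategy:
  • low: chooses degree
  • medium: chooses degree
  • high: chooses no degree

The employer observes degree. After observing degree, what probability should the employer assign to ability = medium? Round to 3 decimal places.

Apply Bayes' rule using the sender's strategy as the likelihood.
P(degree) = 0.5·1 + 0.4·1 + 0.1·0 = 0.9
P(medium | degree) = (0.4·1) / 0.9 = 0.4 / 0.9 = 0.444444

0.444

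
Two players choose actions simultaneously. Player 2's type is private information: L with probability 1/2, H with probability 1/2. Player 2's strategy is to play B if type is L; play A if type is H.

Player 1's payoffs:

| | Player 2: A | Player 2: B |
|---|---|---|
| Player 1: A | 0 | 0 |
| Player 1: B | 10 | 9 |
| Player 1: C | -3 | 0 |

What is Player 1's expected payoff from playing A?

Take the expectation over Player 2's type, weighting each type's action by its prior probability.
E[A] = 1/2·0 + 1/2·0 = 0 + 0 = 0

0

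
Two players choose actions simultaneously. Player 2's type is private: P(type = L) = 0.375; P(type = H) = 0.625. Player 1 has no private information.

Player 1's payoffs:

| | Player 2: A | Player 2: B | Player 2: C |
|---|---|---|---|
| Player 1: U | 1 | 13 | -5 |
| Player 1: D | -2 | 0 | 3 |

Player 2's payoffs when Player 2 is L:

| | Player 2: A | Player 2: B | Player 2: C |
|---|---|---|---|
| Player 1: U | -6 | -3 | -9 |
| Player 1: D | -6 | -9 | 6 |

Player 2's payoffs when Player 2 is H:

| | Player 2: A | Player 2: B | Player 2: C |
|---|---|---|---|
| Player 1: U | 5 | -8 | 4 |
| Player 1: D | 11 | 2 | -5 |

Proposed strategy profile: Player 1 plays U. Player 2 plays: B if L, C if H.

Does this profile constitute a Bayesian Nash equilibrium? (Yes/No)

No

A profile is a BNE iff every type of every player is best-responding given beliefs about the other side.
Player 1 plays U: E[U] = 0.375·(13) + 0.625·(-5) = 1.75; E[D] = 1.875. Not best-responding. ✗
Player 2 (type L), facing U: A gives -6, B gives -3, C gives -9. Proposed B is best. ✓
Player 2 (type H), facing U: A gives 5, B gives -8, C gives 4. Proposed C is not best — profitable deviation exists. ✗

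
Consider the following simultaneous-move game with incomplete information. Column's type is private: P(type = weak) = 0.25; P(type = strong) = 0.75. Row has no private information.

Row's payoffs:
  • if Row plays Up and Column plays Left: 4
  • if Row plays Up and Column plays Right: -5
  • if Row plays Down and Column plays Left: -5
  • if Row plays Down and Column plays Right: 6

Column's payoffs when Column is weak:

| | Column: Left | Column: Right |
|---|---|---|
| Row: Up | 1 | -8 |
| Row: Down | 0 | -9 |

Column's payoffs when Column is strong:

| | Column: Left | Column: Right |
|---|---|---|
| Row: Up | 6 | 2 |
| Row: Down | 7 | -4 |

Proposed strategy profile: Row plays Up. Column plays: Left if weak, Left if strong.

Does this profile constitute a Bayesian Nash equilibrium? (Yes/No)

Yes

A profile is a BNE iff every type of every player is best-responding given beliefs about the other side.
Row plays Up: E[Up] = 0.25·(4) + 0.75·(4) = 4; E[Down] = -5. Best-responding. ✓
Column (type weak), facing Up: Left gives 1, Right gives -8. Proposed Left is best. ✓
Column (type strong), facing Up: Left gives 6, Right gives 2. Proposed Left is best. ✓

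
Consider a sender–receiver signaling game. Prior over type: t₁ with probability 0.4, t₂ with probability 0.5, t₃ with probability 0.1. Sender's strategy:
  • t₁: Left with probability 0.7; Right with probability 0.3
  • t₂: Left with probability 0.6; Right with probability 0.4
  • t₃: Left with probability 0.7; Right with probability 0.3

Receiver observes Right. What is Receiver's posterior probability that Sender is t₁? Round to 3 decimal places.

P(Right) = 0.4·0.3 + 0.5·0.4 + 0.1·0.3 = 0.35
P(t₁ | Right) = (0.4·0.3) / 0.35 = 0.12 / 0.35 = 0.342857

0.343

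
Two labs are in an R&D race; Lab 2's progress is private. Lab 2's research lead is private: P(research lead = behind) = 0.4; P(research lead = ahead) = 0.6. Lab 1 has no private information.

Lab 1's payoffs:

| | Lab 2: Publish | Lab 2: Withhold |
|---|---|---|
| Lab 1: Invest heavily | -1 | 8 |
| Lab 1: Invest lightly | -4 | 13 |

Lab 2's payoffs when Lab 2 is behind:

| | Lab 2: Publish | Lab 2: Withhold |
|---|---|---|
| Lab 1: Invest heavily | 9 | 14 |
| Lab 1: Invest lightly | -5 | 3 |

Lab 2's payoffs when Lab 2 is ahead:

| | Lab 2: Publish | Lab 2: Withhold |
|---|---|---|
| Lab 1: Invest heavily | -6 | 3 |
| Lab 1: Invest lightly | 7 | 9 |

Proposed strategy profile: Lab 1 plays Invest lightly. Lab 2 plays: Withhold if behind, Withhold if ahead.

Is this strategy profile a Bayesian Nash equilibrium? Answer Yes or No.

Lab 1 plays Invest lightly: E[Invest lightly] = 0.4·(13) + 0.6·(13) = 13; E[Invest heavily] = 8. Best-responding. ✓
Lab 2 (research lead behind), facing Invest lightly: Publish gives -5, Withhold gives 3. Proposed Withhold is best. ✓
Lab 2 (research lead ahead), facing Invest lightly: Publish gives 7, Withhold gives 9. Proposed Withhold is best. ✓

Yes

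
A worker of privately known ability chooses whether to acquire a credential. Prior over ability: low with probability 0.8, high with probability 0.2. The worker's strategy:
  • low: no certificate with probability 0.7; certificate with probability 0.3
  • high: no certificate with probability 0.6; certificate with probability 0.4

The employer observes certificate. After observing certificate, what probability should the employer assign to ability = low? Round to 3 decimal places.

0.750

Apply Bayes' rule using the sender's strategy as the likelihood.
P(certificate) = 0.8·0.3 + 0.2·0.4 = 0.32
P(low | certificate) = (0.8·0.3) / 0.32 = 0.24 / 0.32 = 0.75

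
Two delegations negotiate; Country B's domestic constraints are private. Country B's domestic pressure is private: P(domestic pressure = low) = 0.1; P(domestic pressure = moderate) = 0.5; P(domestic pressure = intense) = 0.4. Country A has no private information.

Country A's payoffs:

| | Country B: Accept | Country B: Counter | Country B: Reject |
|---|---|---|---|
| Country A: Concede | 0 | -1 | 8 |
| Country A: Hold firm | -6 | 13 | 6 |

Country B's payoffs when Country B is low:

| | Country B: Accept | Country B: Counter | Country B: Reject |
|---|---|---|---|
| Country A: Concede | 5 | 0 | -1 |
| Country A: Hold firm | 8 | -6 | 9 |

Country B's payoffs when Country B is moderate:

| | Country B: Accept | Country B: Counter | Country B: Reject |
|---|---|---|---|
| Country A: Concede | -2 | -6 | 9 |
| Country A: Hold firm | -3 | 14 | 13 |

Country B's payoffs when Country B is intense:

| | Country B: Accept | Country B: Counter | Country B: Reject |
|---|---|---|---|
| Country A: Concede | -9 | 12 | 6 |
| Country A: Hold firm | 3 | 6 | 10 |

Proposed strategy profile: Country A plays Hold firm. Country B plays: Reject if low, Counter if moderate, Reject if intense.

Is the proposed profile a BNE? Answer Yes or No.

Country A plays Hold firm: E[Hold firm] = 0.1·(6) + 0.5·(13) + 0.4·(6) = 9.5; E[Concede] = 3.5. Best-responding. ✓
Country B (domestic pressure low), facing Hold firm: Accept gives 8, Counter gives -6, Reject gives 9. Proposed Reject is best. ✓
Country B (domestic pressure moderate), facing Hold firm: Accept gives -3, Counter gives 14, Reject gives 13. Proposed Counter is best. ✓
Country B (domestic pressure intense), facing Hold firm: Accept gives 3, Counter gives 6, Reject gives 10. Proposed Reject is best. ✓

Yes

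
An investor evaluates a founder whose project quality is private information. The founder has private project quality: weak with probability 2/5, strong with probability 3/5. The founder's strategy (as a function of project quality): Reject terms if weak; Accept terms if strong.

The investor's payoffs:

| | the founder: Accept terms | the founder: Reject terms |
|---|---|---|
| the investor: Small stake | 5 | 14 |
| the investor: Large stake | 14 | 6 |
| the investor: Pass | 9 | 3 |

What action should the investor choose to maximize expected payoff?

Large stake

E[Small stake] = 2/5·(14) + 3/5·(5) = 43/5
E[Large stake] = 2/5·(6) + 3/5·(14) = 54/5
E[Pass] = 2/5·(3) + 3/5·(9) = 33/5
Best response: Large stake (54/5 is the largest).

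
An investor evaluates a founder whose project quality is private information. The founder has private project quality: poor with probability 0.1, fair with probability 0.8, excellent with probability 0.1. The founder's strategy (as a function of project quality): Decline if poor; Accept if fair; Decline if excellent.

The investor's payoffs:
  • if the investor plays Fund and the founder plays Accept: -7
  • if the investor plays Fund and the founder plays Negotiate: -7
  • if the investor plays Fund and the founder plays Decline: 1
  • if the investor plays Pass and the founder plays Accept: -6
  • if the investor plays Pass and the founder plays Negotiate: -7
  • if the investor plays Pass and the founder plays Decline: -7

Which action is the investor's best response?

Fund

Compute the investor's expected payoff for each action, taking the expectation over the founder's type.
E[Fund] = 0.1·(1) + 0.8·(-7) + 0.1·(1) = -5.4
E[Pass] = 0.1·(-7) + 0.8·(-6) + 0.1·(-7) = -6.2
Best response: Fund (-5.4 is the largest).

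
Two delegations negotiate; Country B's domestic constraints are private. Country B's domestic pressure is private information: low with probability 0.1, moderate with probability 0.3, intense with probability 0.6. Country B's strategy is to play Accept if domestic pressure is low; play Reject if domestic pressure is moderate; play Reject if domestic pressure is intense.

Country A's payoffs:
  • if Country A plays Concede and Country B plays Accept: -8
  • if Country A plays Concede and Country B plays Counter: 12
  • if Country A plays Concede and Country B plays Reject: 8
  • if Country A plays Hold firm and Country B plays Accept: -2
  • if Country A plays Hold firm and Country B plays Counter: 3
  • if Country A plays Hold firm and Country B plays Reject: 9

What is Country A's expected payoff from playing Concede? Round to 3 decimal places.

Take the expectation over Country B's domestic pressure, weighting each type's action by its prior probability.
E[Concede] = 0.1·(-8) + 0.3·8 + 0.6·8 = (-0.8) + 2.4 + 4.8 = 6.4

6.400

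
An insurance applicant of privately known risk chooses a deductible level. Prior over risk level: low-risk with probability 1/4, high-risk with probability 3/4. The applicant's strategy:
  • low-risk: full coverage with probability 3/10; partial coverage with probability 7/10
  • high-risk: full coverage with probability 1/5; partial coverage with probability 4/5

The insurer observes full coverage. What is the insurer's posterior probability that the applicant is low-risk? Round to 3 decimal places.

P(full coverage) = (1/4)·(3/10) + (3/4)·(1/5) = 9/40
P(low-risk | full coverage) = ((1/4)·(3/10)) / (9/40) = (3/40) / (9/40) = 1/3

0.333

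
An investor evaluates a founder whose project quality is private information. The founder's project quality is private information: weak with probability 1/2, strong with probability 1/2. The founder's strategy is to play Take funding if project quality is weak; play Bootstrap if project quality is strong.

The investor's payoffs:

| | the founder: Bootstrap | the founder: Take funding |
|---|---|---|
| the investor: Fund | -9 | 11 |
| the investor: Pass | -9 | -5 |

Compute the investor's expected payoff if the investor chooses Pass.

Take the expectation over the founder's project quality, weighting each type's action by its prior probability.
E[Pass] = 1/2·(-5) + 1/2·(-9) = (-5/2) + (-9/2) = -7

-7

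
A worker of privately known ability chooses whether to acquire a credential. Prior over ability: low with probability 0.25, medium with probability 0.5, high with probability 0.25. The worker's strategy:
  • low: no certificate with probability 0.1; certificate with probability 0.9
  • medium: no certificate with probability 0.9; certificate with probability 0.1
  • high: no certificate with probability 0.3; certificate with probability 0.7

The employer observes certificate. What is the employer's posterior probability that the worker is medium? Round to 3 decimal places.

0.111

P(certificate) = 0.25·0.9 + 0.5·0.1 + 0.25·0.7 = 0.45
P(medium | certificate) = (0.5·0.1) / 0.45 = 0.05 / 0.45 = 0.111111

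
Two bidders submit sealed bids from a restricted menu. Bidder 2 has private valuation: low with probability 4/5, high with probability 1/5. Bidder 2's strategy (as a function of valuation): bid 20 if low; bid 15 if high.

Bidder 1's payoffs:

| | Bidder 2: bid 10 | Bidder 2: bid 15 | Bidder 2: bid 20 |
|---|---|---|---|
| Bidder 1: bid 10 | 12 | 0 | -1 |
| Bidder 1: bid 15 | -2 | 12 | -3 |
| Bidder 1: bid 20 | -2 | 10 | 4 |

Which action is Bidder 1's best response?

E[bid 10] = 4/5·(-1) + 1/5·(0) = -4/5
E[bid 15] = 4/5·(-3) + 1/5·(12) = 0
E[bid 20] = 4/5·(4) + 1/5·(10) = 26/5
Best response: bid 20 (26/5 is the largest).

bid 20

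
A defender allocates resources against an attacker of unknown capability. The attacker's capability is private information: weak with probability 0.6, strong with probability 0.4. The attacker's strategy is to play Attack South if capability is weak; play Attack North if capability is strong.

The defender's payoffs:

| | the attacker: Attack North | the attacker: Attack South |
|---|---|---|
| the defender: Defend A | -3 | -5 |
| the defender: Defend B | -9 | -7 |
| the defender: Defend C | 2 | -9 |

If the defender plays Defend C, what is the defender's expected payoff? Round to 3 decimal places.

-4.600

E[Defend C] = 0.6·(-9) + 0.4·2 = (-5.4) + 0.8 = -4.6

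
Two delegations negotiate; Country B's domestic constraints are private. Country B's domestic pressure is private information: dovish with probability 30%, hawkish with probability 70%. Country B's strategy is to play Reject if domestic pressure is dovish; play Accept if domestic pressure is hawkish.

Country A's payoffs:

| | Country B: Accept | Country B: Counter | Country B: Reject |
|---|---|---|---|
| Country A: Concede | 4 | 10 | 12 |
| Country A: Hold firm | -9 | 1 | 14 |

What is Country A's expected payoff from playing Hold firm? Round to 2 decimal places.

-2.10

E[Hold firm] = 0.3·14 + 0.7·(-9) = 4.2 + (-6.3) = -2.1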